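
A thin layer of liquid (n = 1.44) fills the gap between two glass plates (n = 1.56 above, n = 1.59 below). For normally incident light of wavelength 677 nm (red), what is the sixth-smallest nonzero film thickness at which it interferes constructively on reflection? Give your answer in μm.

1.29 μm

At the upper boundary (n = 1.56 to n = 1.44) the reflected ray undergoes no phase shift.
At the lower boundary (n = 1.44 to n = 1.59) the reflected ray undergoes a half-wave phase shift.
Exactly one π shift → a net half-wave offset.
With one net inversion, constructive interference in reflection requires 2 n t = (m + ½) λ.
The sixth-smallest nonzero thickness corresponds to m = 5: t = (m + ½) λ / (2 n) = 5.50 × 677 / (2 × 1.44) = 1293 nm.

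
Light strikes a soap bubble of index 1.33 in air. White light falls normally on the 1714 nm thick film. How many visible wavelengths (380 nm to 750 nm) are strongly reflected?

6

Ray reflecting at the top interface goes from n = 1.0 toward n = 1.33: a half-wave phase shift.
At the lower boundary (n = 1.33 to n = 1.0) the reflected ray undergoes no phase shift.
Net: one phase inversion between the two reflected rays.
So the condition for constructive reflection is 2 n t = (m + ½) λ.
λ = 2 n t / (m + ½) = 4559 / (m + ½) nm.
m=5: 829 nm (IR); m=6: 701 nm (visible); m=7: 608 nm (visible); m=8: 536 nm (visible); m=9: 480 nm (visible); m=10: 434 nm (visible); m=11: 396 nm (visible); m=12: 365 nm (UV).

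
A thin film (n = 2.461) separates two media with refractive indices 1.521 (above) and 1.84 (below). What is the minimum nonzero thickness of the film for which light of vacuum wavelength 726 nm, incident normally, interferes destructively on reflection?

148 nm

At the upper boundary (n = 1.521 to n = 2.461) the reflected ray undergoes a half-wave phase shift.
At the lower boundary (n = 2.461 to n = 1.84) the reflected ray undergoes no phase shift.
The two reflections differ by half a wavelength.
For minimum reflection here: 2 n t = m λ.
Minimum nonzero at m = 1: t = λ / (2 n) = 726 / (2 × 2.461) = 148 nm.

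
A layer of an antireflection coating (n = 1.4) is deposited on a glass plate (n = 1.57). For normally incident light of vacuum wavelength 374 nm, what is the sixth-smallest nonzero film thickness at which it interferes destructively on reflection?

Ray reflecting at the top interface goes from n = 1.0 toward n = 1.4: a half-wave phase shift.
Ray reflecting at the bottom interface goes from n = 1.4 toward n = 1.57: a half-wave phase shift.
The two reflections carry the same phase change, so no net offset.
With no net inversion, destructive interference in reflection requires 2 n t = (m + ½) λ.
The sixth-smallest nonzero thickness corresponds to m = 5: t = (m + ½) λ / (2 n) = 5.50 × 374 / (2 × 1.4) = 735 nm.

735 nm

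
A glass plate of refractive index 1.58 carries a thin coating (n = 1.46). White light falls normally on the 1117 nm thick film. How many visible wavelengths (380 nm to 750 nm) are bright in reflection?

4

Ray reflecting at the top interface goes from n = 1.0 toward n = 1.46: a half-wave phase shift.
At the lower boundary (n = 1.46 to n = 1.58) the reflected ray undergoes a half-wave phase shift.
Net: no relative phase inversion (both shifts match).
For bright reflection here: 2 n t = m λ.
λ = 2 n t / m = 3262 / m nm.
m=4: 815 nm (IR); m=5: 652 nm (visible); m=6: 544 nm (visible); m=7: 466 nm (visible); m=8: 408 nm (visible); m=9: 362 nm (UV).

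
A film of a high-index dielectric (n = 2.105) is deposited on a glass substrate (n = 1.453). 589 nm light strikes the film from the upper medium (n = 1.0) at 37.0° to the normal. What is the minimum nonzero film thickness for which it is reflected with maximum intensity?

Top surface (1.0 → 2.105): reflection off a higher-index medium gives a half-wave phase shift.
At the lower boundary (n = 2.105 to n = 1.453) the reflected ray undergoes no phase shift.
Net: one phase inversion between the two reflected rays.
With one net inversion, constructive interference in reflection requires 2 n t cos θ_r = (m + ½) λ.
Snell's law: 1.0 sin 37.0° = 2.105 sin θ_r → sin θ_r = 0.286, cos θ_r = 0.958.
Minimum at m = 0: t = λ / (4 n cos θ_r) = 589 / (4 × 2.105 × 0.958) = 73.0 nm.

73.0 nm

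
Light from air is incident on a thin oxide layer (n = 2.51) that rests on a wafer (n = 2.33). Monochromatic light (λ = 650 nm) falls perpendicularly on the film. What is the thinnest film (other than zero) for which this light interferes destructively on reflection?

Top surface (1.0 → 2.51): reflection off a higher-index medium gives a half-wave phase shift.
Bottom surface (2.51 → 2.33): reflection off a lower-index medium gives no phase shift.
Net: one phase inversion between the two reflected rays.
With one net inversion, destructive interference in reflection requires 2 n t = m λ.
Minimum nonzero at m = 1: t = λ / (2 n) = 650 / (2 × 2.51) = 129 nm.

129 nm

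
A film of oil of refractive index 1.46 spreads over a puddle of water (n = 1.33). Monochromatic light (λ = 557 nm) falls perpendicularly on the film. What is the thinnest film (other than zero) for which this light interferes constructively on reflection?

Ray reflecting at the top interface goes from n = 1.0 toward n = 1.46: a half-wave phase shift.
Bottom surface (1.46 → 1.33): reflection off a lower-index medium gives no phase shift.
Net: one phase inversion between the two reflected rays.
With one net inversion, constructive interference in reflection requires 2 n t = (m + ½) λ.
Minimum at m = 0: t = λ / (4 n) = 557 / (4 × 1.46) = 95.4 nm.

95.4 nm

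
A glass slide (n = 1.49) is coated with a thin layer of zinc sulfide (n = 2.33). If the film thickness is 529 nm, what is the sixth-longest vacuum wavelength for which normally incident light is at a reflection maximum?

At the upper boundary (n = 1.0 to n = 2.33) the reflected ray undergoes a half-wave phase shift.
Ray reflecting at the bottom interface goes from n = 2.33 toward n = 1.49: no phase shift.
The two reflections differ by half a wavelength.
With one net inversion, constructive interference in reflection requires 2 n t = (m + ½) λ.
λ = 2 n t / (m + ½). The sixth-longest wavelength is m = 5: λ = 2 × 2.33 × 529 / 5.50 = 448 nm.

448 nm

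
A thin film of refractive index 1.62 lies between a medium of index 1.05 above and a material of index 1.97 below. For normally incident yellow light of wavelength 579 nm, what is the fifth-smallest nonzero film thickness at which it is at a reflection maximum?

894 nm

At the upper boundary (n = 1.05 to n = 1.62) the reflected ray undergoes a half-wave phase shift.
Ray reflecting at the bottom interface goes from n = 1.62 toward n = 1.97: a half-wave phase shift.
The two reflections carry the same phase change, so no net offset.
So the condition for constructive reflection is 2 n t = m λ.
The fifth-smallest nonzero thickness corresponds to m = 5: t = m λ / (2 n) = 5.00 × 579 / (2 × 1.62) = 894 nm.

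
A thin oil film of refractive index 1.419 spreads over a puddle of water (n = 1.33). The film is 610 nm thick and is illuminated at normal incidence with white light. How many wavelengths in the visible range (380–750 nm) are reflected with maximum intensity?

3

Top surface (1.0 → 1.419): reflection off a higher-index medium gives a half-wave phase shift.
Ray reflecting at the bottom interface goes from n = 1.419 toward n = 1.33: no phase shift.
Net: one phase inversion between the two reflected rays.
For strong reflection here: 2 n t = (m + ½) λ.
λ = 2 n t / (m + ½) = 1731 / (m + ½) nm.
m=1: 1154 nm (IR); m=2: 692 nm (visible); m=3: 495 nm (visible); m=4: 385 nm (visible); m=5: 315 nm (UV).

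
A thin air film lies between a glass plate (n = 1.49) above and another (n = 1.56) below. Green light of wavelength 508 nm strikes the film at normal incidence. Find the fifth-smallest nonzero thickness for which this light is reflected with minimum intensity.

1270 nm

Top surface (1.49 → 1.0): reflection off a lower-index medium gives no phase shift.
Ray reflecting at the bottom interface goes from n = 1.0 toward n = 1.56: a half-wave phase shift.
The two reflections differ by half a wavelength.
For weak reflection here: 2 n t = m λ.
The fifth-smallest nonzero thickness corresponds to m = 5: t = m λ / (2 n) = 5.00 × 508 / (2 × 1.0) = 1270 nm.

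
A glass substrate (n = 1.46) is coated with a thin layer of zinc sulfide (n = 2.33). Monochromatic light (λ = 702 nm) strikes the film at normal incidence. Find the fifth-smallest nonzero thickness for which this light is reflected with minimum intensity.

Top surface (1.0 → 2.33): reflection off a higher-index medium gives a half-wave phase shift.
Ray reflecting at the bottom interface goes from n = 2.33 toward n = 1.46: no phase shift.
The two reflections differ by half a wavelength.
For dark reflection here: 2 n t = m λ.
The fifth-smallest nonzero thickness corresponds to m = 5: t = m λ / (2 n) = 5.00 × 702 / (2 × 2.33) = 753 nm.

753 nm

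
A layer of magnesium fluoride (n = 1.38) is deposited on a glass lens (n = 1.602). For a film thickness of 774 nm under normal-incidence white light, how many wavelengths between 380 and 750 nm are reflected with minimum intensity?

3

Top surface (1.0 → 1.38): reflection off a higher-index medium gives a half-wave phase shift.
Bottom surface (1.38 → 1.602): reflection off a higher-index medium gives a half-wave phase shift.
Net: no relative phase inversion (both shifts match).
So the condition for destructive reflection is 2 n t = (m + ½) λ.
λ = 2 n t / (m + ½) = 2136 / (m + ½) nm.
m=2: 854 nm (IR); m=3: 610 nm (visible); m=4: 475 nm (visible); m=5: 388 nm (visible); m=6: 329 nm (UV).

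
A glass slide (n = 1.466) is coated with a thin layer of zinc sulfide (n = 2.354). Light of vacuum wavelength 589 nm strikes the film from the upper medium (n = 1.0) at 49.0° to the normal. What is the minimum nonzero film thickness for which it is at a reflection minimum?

132 nm

Ray reflecting at the top interface goes from n = 1.0 toward n = 2.354: a half-wave phase shift.
Bottom surface (2.354 → 1.466): reflection off a lower-index medium gives no phase shift.
Exactly one π shift → a net half-wave offset.
For weak reflection here: 2 n t cos θ_r = m λ.
Snell's law: 1.0 sin 49.0° = 2.354 sin θ_r → sin θ_r = 0.321, cos θ_r = 0.947.
Minimum nonzero at m = 1: t = λ / (2 n cos θ_r) = 589 / (2 × 2.354 × 0.947) = 132 nm.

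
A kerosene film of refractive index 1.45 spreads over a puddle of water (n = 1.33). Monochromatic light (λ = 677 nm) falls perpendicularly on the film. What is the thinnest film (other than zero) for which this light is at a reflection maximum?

Ray reflecting at the top interface goes from n = 1.0 toward n = 1.45: a half-wave phase shift.
At the lower boundary (n = 1.45 to n = 1.33) the reflected ray undergoes no phase shift.
Exactly one π shift → a net half-wave offset.
So the condition for constructive reflection is 2 n t = (m + ½) λ.
Minimum at m = 0: t = λ / (4 n) = 677 / (4 × 1.45) = 117 nm.

117 nm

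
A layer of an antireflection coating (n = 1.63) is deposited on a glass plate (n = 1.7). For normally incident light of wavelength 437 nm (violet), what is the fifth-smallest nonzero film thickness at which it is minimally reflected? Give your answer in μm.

0.603 μm

Top surface (1.0 → 1.63): reflection off a higher-index medium gives a half-wave phase shift.
Bottom surface (1.63 → 1.7): reflection off a higher-index medium gives a half-wave phase shift.
The two reflections carry the same phase change, so no net offset.
So the condition for destructive reflection is 2 n t = (m + ½) λ.
The fifth-smallest nonzero thickness corresponds to m = 4: t = (m + ½) λ / (2 n) = 4.50 × 437 / (2 × 1.63) = 603 nm.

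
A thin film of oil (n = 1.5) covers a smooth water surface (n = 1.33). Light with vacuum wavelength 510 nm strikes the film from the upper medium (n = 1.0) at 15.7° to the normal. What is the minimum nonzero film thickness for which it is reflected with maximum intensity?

86.4 nm

At the upper boundary (n = 1.0 to n = 1.5) the reflected ray undergoes a half-wave phase shift.
Ray reflecting at the bottom interface goes from n = 1.5 toward n = 1.33: no phase shift.
Net: one phase inversion between the two reflected rays.
So the condition for constructive reflection is 2 n t cos θ_r = (m + ½) λ.
Snell's law: 1.0 sin 15.7° = 1.5 sin θ_r → sin θ_r = 0.180, cos θ_r = 0.984.
Minimum at m = 0: t = λ / (4 n cos θ_r) = 510 / (4 × 1.5 × 0.984) = 86.4 nm.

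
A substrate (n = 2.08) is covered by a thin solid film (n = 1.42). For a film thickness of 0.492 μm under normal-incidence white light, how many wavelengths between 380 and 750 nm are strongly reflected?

2

Top surface (1.0 → 1.42): reflection off a higher-index medium gives a half-wave phase shift.
Ray reflecting at the bottom interface goes from n = 1.42 toward n = 2.08: a half-wave phase shift.
The two reflections carry the same phase change, so no net offset.
With no net inversion, constructive interference in reflection requires 2 n t = m λ.
λ = 2 n t / m = 1397 / m nm.
m=1: 1397 nm (IR); m=2: 699 nm (visible); m=3: 466 nm (visible); m=4: 349 nm (UV).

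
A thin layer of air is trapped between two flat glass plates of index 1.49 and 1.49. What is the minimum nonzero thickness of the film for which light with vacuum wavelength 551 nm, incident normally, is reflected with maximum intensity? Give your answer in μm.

Top surface (1.49 → 1.0): reflection off a lower-index medium gives no phase shift.
Bottom surface (1.0 → 1.49): reflection off a higher-index medium gives a half-wave phase shift.
Net: one phase inversion between the two reflected rays.
So the condition for constructive reflection is 2 n t = (m + ½) λ.
Minimum at m = 0: t = λ / (4 n) = 551 / (4 × 1.0) = 138 nm.

0.138 μm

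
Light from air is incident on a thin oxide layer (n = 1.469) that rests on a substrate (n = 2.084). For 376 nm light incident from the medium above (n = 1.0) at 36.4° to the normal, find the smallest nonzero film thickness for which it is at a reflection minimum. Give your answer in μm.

0.0700 μm

Top surface (1.0 → 1.469): reflection off a higher-index medium gives a half-wave phase shift.
Bottom surface (1.469 → 2.084): reflection off a higher-index medium gives a half-wave phase shift.
Net: no relative phase inversion (both shifts match).
With no net inversion, destructive interference in reflection requires 2 n t cos θ_r = (m + ½) λ.
Snell's law: 1.0 sin 36.4° = 1.469 sin θ_r → sin θ_r = 0.404, cos θ_r = 0.915.
Minimum at m = 0: t = λ / (4 n cos θ_r) = 376 / (4 × 1.469 × 0.915) = 70.0 nm.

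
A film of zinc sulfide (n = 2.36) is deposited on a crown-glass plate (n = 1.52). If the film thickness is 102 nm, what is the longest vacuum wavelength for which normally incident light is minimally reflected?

481 nm

Ray reflecting at the top interface goes from n = 1.0 toward n = 2.36: a half-wave phase shift.
At the lower boundary (n = 2.36 to n = 1.52) the reflected ray undergoes no phase shift.
Net: one phase inversion between the two reflected rays.
For weak reflection here: 2 n t = m λ.
λ = 2 n t / m. The longest wavelength is m = 1: λ = 2 × 2.36 × 102 / 1.00 = 481 nm.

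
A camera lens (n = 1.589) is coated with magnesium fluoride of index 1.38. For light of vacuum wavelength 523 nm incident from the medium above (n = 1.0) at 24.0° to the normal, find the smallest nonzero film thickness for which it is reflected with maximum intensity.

Ray reflecting at the top interface goes from n = 1.0 toward n = 1.38: a half-wave phase shift.
At the lower boundary (n = 1.38 to n = 1.589) the reflected ray undergoes a half-wave phase shift.
The two reflections carry the same phase change, so no net offset.
For strong reflection here: 2 n t cos θ_r = m λ.
Snell's law: 1.0 sin 24.0° = 1.38 sin θ_r → sin θ_r = 0.295, cos θ_r = 0.956.
Minimum nonzero at m = 1: t = λ / (2 n cos θ_r) = 523 / (2 × 1.38 × 0.956) = 198 nm.

198 nm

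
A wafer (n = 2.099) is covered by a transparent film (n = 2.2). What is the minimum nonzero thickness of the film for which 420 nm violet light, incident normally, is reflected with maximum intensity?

Top surface (1.0 → 2.2): reflection off a higher-index medium gives a half-wave phase shift.
Ray reflecting at the bottom interface goes from n = 2.2 toward n = 2.099: no phase shift.
Exactly one π shift → a net half-wave offset.
So the condition for constructive reflection is 2 n t = (m + ½) λ.
Minimum at m = 0: t = λ / (4 n) = 420 / (4 × 2.2) = 47.7 nm.

47.7 nm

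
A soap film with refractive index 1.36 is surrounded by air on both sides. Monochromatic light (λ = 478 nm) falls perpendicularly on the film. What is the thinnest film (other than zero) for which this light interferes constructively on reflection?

At the upper boundary (n = 1.0 to n = 1.36) the reflected ray undergoes a half-wave phase shift.
At the lower boundary (n = 1.36 to n = 1.0) the reflected ray undergoes no phase shift.
Exactly one π shift → a net half-wave offset.
With one net inversion, constructive interference in reflection requires 2 n t = (m + ½) λ.
Minimum at m = 0: t = λ / (4 n) = 478 / (4 × 1.36) = 87.9 nm.

87.9 nm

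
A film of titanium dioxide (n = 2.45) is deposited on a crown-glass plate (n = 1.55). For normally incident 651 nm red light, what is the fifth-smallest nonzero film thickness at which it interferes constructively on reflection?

598 nm

Top surface (1.0 → 2.45): reflection off a higher-index medium gives a half-wave phase shift.
Ray reflecting at the bottom interface goes from n = 2.45 toward n = 1.55: no phase shift.
Exactly one π shift → a net half-wave offset.
For bright reflection here: 2 n t = (m + ½) λ.
The fifth-smallest nonzero thickness corresponds to m = 4: t = (m + ½) λ / (2 n) = 4.50 × 651 / (2 × 2.45) = 598 nm.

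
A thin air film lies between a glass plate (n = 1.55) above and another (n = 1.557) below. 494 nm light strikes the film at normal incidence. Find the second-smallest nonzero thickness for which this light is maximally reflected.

371 nm

Top surface (1.55 → 1.0): reflection off a lower-index medium gives no phase shift.
Ray reflecting at the bottom interface goes from n = 1.0 toward n = 1.557: a half-wave phase shift.
Net: one phase inversion between the two reflected rays.
For maximum reflection here: 2 n t = (m + ½) λ.
The second-smallest nonzero thickness corresponds to m = 1: t = (m + ½) λ / (2 n) = 1.50 × 494 / (2 × 1.0) = 371 nm.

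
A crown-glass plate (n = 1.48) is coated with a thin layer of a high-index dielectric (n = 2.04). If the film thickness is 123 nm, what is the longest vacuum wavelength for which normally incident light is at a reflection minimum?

Ray reflecting at the top interface goes from n = 1.0 toward n = 2.04: a half-wave phase shift.
At the lower boundary (n = 2.04 to n = 1.48) the reflected ray undergoes no phase shift.
Exactly one π shift → a net half-wave offset.
So the condition for destructive reflection is 2 n t = m λ.
λ = 2 n t / m. The longest wavelength is m = 1: λ = 2 × 2.04 × 123 / 1.00 = 502 nm.

502 nm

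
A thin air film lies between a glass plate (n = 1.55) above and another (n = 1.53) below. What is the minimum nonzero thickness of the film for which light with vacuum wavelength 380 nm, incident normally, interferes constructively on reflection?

95.0 nm

At the upper boundary (n = 1.55 to n = 1.0) the reflected ray undergoes no phase shift.
Ray reflecting at the bottom interface goes from n = 1.0 toward n = 1.53: a half-wave phase shift.
The two reflections differ by half a wavelength.
So the condition for constructive reflection is 2 n t = (m + ½) λ.
Minimum at m = 0: t = λ / (4 n) = 380 / (4 × 1.0) = 95.0 nm.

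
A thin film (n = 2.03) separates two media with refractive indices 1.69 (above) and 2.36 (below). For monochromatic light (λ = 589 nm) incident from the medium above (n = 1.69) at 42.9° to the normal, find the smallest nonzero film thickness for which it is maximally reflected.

176 nm

At the upper boundary (n = 1.69 to n = 2.03) the reflected ray undergoes a half-wave phase shift.
Bottom surface (2.03 → 2.36): reflection off a higher-index medium gives a half-wave phase shift.
The two reflections carry the same phase change, so no net offset.
With no net inversion, constructive interference in reflection requires 2 n t cos θ_r = m λ.
Snell's law: 1.69 sin 42.9° = 2.03 sin θ_r → sin θ_r = 0.567, cos θ_r = 0.824.
Minimum nonzero at m = 1: t = λ / (2 n cos θ_r) = 589 / (2 × 2.03 × 0.824) = 176 nm.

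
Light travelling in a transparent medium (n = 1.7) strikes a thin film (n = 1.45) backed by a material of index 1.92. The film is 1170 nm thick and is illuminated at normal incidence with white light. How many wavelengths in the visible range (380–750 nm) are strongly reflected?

4

Top surface (1.7 → 1.45): reflection off a lower-index medium gives no phase shift.
Bottom surface (1.45 → 1.92): reflection off a higher-index medium gives a half-wave phase shift.
The two reflections differ by half a wavelength.
So the condition for constructive reflection is 2 n t = (m + ½) λ.
λ = 2 n t / (m + ½) = 3393 / (m + ½) nm.
m=4: 754 nm (IR); m=5: 617 nm (visible); m=6: 522 nm (visible); m=7: 452 nm (visible); m=8: 399 nm (visible); m=9: 357 nm (UV).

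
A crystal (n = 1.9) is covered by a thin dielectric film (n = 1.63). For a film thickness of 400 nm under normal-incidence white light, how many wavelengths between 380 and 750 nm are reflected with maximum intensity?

2

Ray reflecting at the top interface goes from n = 1.0 toward n = 1.63: a half-wave phase shift.
At the lower boundary (n = 1.63 to n = 1.9) the reflected ray undergoes a half-wave phase shift.
Zero or two π shifts → no net half-wave offset.
So the condition for constructive reflection is 2 n t = m λ.
λ = 2 n t / m = 1304 / m nm.
m=1: 1304 nm (IR); m=2: 652 nm (visible); m=3: 435 nm (visible); m=4: 326 nm (UV).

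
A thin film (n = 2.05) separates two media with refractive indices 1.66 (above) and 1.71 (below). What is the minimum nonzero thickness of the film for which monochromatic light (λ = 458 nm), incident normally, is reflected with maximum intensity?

Ray reflecting at the top interface goes from n = 1.66 toward n = 2.05: a half-wave phase shift.
Bottom surface (2.05 → 1.71): reflection off a lower-index medium gives no phase shift.
Exactly one π shift → a net half-wave offset.
For strong reflection here: 2 n t = (m + ½) λ.
Minimum at m = 0: t = λ / (4 n) = 458 / (4 × 2.05) = 55.9 nm.

55.9 nm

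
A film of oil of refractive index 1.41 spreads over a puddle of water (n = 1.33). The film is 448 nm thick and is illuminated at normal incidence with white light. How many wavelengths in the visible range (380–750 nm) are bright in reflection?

Top surface (1.0 → 1.41): reflection off a higher-index medium gives a half-wave phase shift.
Bottom surface (1.41 → 1.33): reflection off a lower-index medium gives no phase shift.
Exactly one π shift → a net half-wave offset.
With one net inversion, constructive interference in reflection requires 2 n t = (m + ½) λ.
λ = 2 n t / (m + ½) = 1263 / (m + ½) nm.
m=1: 842 nm (IR); m=2: 505 nm (visible); m=3: 361 nm (UV).

1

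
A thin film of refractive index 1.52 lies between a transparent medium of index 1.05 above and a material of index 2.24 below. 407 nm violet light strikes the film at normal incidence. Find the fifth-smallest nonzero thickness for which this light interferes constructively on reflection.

At the upper boundary (n = 1.05 to n = 1.52) the reflected ray undergoes a half-wave phase shift.
At the lower boundary (n = 1.52 to n = 2.24) the reflected ray undergoes a half-wave phase shift.
Zero or two π shifts → no net half-wave offset.
For bright reflection here: 2 n t = m λ.
The fifth-smallest nonzero thickness corresponds to m = 5: t = m λ / (2 n) = 5.00 × 407 / (2 × 1.52) = 669 nm.

669 nm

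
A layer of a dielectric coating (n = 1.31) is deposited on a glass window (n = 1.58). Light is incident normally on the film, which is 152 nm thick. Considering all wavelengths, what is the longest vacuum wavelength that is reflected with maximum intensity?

398 nm

Top surface (1.0 → 1.31): reflection off a higher-index medium gives a half-wave phase shift.
At the lower boundary (n = 1.31 to n = 1.58) the reflected ray undergoes a half-wave phase shift.
Net: no relative phase inversion (both shifts match).
So the condition for constructive reflection is 2 n t = m λ.
λ = 2 n t / m. The longest wavelength is m = 1: λ = 2 × 1.31 × 152 / 1.00 = 398 nm.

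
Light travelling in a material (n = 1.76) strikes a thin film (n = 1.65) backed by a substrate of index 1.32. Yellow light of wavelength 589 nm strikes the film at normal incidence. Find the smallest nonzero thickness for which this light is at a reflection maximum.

At the upper boundary (n = 1.76 to n = 1.65) the reflected ray undergoes no phase shift.
Ray reflecting at the bottom interface goes from n = 1.65 toward n = 1.32: no phase shift.
Net: no relative phase inversion (both shifts match).
For bright reflection here: 2 n t = m λ.
The smallest nonzero thickness corresponds to m = 1: t = m λ / (2 n) = 1.00 × 589 / (2 × 1.65) = 178 nm.

178 nm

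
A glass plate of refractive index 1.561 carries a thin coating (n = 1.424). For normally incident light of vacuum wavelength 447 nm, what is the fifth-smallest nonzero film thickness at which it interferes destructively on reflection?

Ray reflecting at the top interface goes from n = 1.0 toward n = 1.424: a half-wave phase shift.
At the lower boundary (n = 1.424 to n = 1.561) the reflected ray undergoes a half-wave phase shift.
Net: no relative phase inversion (both shifts match).
For weak reflection here: 2 n t = (m + ½) λ.
The fifth-smallest nonzero thickness corresponds to m = 4: t = (m + ½) λ / (2 n) = 4.50 × 447 / (2 × 1.424) = 706 nm.

706 nm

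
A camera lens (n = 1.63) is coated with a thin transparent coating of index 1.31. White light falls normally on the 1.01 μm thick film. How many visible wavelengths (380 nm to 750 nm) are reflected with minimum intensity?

Top surface (1.0 → 1.31): reflection off a higher-index medium gives a half-wave phase shift.
Bottom surface (1.31 → 1.63): reflection off a higher-index medium gives a half-wave phase shift.
Zero or two π shifts → no net half-wave offset.
With no net inversion, destructive interference in reflection requires 2 n t = (m + ½) λ.
λ = 2 n t / (m + ½) = 2646 / (m + ½) nm.
m=3: 756 nm (IR); m=4: 588 nm (visible); m=5: 481 nm (visible); m=6: 407 nm (visible); m=7: 353 nm (UV).

3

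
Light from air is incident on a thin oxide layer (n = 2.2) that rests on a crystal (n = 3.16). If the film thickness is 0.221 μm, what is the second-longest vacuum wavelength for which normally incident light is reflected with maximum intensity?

486 nm

At the upper boundary (n = 1.0 to n = 2.2) the reflected ray undergoes a half-wave phase shift.
At the lower boundary (n = 2.2 to n = 3.16) the reflected ray undergoes a half-wave phase shift.
Zero or two π shifts → no net half-wave offset.
For strong reflection here: 2 n t = m λ.
λ = 2 n t / m. The second-longest wavelength is m = 2: λ = 2 × 2.2 × 221 / 2.00 = 486 nm.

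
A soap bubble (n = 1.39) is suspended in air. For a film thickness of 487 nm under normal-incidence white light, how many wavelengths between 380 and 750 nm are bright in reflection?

At the upper boundary (n = 1.0 to n = 1.39) the reflected ray undergoes a half-wave phase shift.
At the lower boundary (n = 1.39 to n = 1.0) the reflected ray undergoes no phase shift.
Exactly one π shift → a net half-wave offset.
So the condition for constructive reflection is 2 n t = (m + ½) λ.
λ = 2 n t / (m + ½) = 1354 / (m + ½) nm.
m=1: 903 nm (IR); m=2: 542 nm (visible); m=3: 387 nm (visible); m=4: 301 nm (UV).

2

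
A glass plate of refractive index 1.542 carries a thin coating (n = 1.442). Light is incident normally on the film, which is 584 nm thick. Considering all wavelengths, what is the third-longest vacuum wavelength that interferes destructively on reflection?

Ray reflecting at the top interface goes from n = 1.0 toward n = 1.442: a half-wave phase shift.
At the lower boundary (n = 1.442 to n = 1.542) the reflected ray undergoes a half-wave phase shift.
The two reflections carry the same phase change, so no net offset.
So the condition for destructive reflection is 2 n t = (m + ½) λ.
λ = 2 n t / (m + ½). The third-longest wavelength is m = 2: λ = 2 × 1.442 × 584 / 2.50 = 674 nm.

674 nm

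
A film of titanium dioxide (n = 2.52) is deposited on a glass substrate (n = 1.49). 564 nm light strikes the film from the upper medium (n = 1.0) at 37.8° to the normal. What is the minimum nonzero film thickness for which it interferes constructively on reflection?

57.7 nm

At the upper boundary (n = 1.0 to n = 2.52) the reflected ray undergoes a half-wave phase shift.
Ray reflecting at the bottom interface goes from n = 2.52 toward n = 1.49: no phase shift.
Net: one phase inversion between the two reflected rays.
So the condition for constructive reflection is 2 n t cos θ_r = (m + ½) λ.
Snell's law: 1.0 sin 37.8° = 2.52 sin θ_r → sin θ_r = 0.243, cos θ_r = 0.970.
Minimum at m = 0: t = λ / (4 n cos θ_r) = 564 / (4 × 2.52 × 0.970) = 57.7 nm.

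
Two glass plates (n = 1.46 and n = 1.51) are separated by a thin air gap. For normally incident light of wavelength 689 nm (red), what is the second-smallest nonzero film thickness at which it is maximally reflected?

517 nm

Top surface (1.46 → 1.0): reflection off a lower-index medium gives no phase shift.
At the lower boundary (n = 1.0 to n = 1.51) the reflected ray undergoes a half-wave phase shift.
Net: one phase inversion between the two reflected rays.
So the condition for constructive reflection is 2 n t = (m + ½) λ.
The second-smallest nonzero thickness corresponds to m = 1: t = (m + ½) λ / (2 n) = 1.50 × 689 / (2 × 1.0) = 517 nm.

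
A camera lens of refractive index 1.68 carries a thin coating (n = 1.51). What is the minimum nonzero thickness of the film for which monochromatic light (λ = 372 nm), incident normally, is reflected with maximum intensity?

At the upper boundary (n = 1.0 to n = 1.51) the reflected ray undergoes a half-wave phase shift.
At the lower boundary (n = 1.51 to n = 1.68) the reflected ray undergoes a half-wave phase shift.
The two reflections carry the same phase change, so no net offset.
With no net inversion, constructive interference in reflection requires 2 n t = m λ.
Minimum nonzero at m = 1: t = λ / (2 n) = 372 / (2 × 1.51) = 123 nm.

123 nm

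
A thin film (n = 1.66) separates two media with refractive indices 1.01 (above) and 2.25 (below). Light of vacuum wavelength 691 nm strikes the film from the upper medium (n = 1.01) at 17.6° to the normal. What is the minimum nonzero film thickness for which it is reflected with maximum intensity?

At the upper boundary (n = 1.01 to n = 1.66) the reflected ray undergoes a half-wave phase shift.
Ray reflecting at the bottom interface goes from n = 1.66 toward n = 2.25: a half-wave phase shift.
The two reflections carry the same phase change, so no net offset.
With no net inversion, constructive interference in reflection requires 2 n t cos θ_r = m λ.
Snell's law: 1.01 sin 17.6° = 1.66 sin θ_r → sin θ_r = 0.184, cos θ_r = 0.983.
Minimum nonzero at m = 1: t = λ / (2 n cos θ_r) = 691 / (2 × 1.66 × 0.983) = 212 nm.

212 nm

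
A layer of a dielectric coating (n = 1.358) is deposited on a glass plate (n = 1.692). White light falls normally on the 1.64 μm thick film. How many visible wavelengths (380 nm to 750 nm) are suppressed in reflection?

6

Top surface (1.0 → 1.358): reflection off a higher-index medium gives a half-wave phase shift.
At the lower boundary (n = 1.358 to n = 1.692) the reflected ray undergoes a half-wave phase shift.
Net: no relative phase inversion (both shifts match).
With no net inversion, destructive interference in reflection requires 2 n t = (m + ½) λ.
λ = 2 n t / (m + ½) = 4454 / (m + ½) nm.
m=5: 810 nm (IR); m=6: 685 nm (visible); m=7: 594 nm (visible); m=8: 524 nm (visible); m=9: 469 nm (visible); m=10: 424 nm (visible); m=11: 387 nm (visible); m=12: 356 nm (UV).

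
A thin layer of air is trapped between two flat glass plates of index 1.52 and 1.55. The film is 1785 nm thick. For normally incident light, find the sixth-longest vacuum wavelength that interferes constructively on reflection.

Ray reflecting at the top interface goes from n = 1.52 toward n = 1.0: no phase shift.
At the lower boundary (n = 1.0 to n = 1.55) the reflected ray undergoes a half-wave phase shift.
Exactly one π shift → a net half-wave offset.
With one net inversion, constructive interference in reflection requires 2 n t = (m + ½) λ.
λ = 2 n t / (m + ½). The sixth-longest wavelength is m = 5: λ = 2 × 1.0 × 1785 / 5.50 = 649 nm.

649 nm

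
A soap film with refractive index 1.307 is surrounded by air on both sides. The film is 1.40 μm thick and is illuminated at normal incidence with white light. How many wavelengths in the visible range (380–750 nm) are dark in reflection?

5

Top surface (1.0 → 1.307): reflection off a higher-index medium gives a half-wave phase shift.
Ray reflecting at the bottom interface goes from n = 1.307 toward n = 1.0: no phase shift.
Exactly one π shift → a net half-wave offset.
With one net inversion, destructive interference in reflection requires 2 n t = m λ.
λ = 2 n t / m = 3660 / m nm.
m=4: 915 nm (IR); m=5: 732 nm (visible); m=6: 610 nm (visible); m=7: 523 nm (visible); m=8: 457 nm (visible); m=9: 407 nm (visible); m=10: 366 nm (UV).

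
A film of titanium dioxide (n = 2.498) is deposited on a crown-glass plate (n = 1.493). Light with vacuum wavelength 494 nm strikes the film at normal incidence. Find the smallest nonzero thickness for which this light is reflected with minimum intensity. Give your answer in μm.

Ray reflecting at the top interface goes from n = 1.0 toward n = 2.498: a half-wave phase shift.
At the lower boundary (n = 2.498 to n = 1.493) the reflected ray undergoes no phase shift.
Exactly one π shift → a net half-wave offset.
So the condition for destructive reflection is 2 n t = m λ.
The smallest nonzero thickness corresponds to m = 1: t = m λ / (2 n) = 1.00 × 494 / (2 × 2.498) = 98.9 nm.

0.0989 μm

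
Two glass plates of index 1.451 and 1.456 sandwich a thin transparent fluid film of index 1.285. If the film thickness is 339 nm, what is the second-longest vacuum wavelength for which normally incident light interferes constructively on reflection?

At the upper boundary (n = 1.451 to n = 1.285) the reflected ray undergoes no phase shift.
At the lower boundary (n = 1.285 to n = 1.456) the reflected ray undergoes a half-wave phase shift.
Exactly one π shift → a net half-wave offset.
So the condition for constructive reflection is 2 n t = (m + ½) λ.
λ = 2 n t / (m + ½). The second-longest wavelength is m = 1: λ = 2 × 1.285 × 339 / 1.50 = 581 nm.

581 nm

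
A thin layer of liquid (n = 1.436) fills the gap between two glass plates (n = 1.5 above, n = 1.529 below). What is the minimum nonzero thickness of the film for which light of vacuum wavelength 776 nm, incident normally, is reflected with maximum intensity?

Ray reflecting at the top interface goes from n = 1.5 toward n = 1.436: no phase shift.
At the lower boundary (n = 1.436 to n = 1.529) the reflected ray undergoes a half-wave phase shift.
The two reflections differ by half a wavelength.
For strong reflection here: 2 n t = (m + ½) λ.
Minimum at m = 0: t = λ / (4 n) = 776 / (4 × 1.436) = 135 nm.

135 nm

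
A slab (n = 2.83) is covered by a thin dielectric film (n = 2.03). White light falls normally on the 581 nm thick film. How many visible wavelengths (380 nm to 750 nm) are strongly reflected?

3

At the upper boundary (n = 1.0 to n = 2.03) the reflected ray undergoes a half-wave phase shift.
Ray reflecting at the bottom interface goes from n = 2.03 toward n = 2.83: a half-wave phase shift.
Zero or two π shifts → no net half-wave offset.
With no net inversion, constructive interference in reflection requires 2 n t = m λ.
λ = 2 n t / m = 2359 / m nm.
m=3: 786 nm (IR); m=4: 590 nm (visible); m=5: 472 nm (visible); m=6: 393 nm (visible); m=7: 337 nm (UV).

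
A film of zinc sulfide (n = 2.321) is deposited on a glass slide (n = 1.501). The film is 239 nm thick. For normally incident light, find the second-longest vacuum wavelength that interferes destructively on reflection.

At the upper boundary (n = 1.0 to n = 2.321) the reflected ray undergoes a half-wave phase shift.
Bottom surface (2.321 → 1.501): reflection off a lower-index medium gives no phase shift.
Exactly one π shift → a net half-wave offset.
For minimum reflection here: 2 n t = m λ.
λ = 2 n t / m. The second-longest wavelength is m = 2: λ = 2 × 2.321 × 239 / 2.00 = 555 nm.

555 nm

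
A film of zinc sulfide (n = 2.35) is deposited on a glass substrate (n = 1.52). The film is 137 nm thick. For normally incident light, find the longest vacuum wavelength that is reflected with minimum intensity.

Top surface (1.0 → 2.35): reflection off a higher-index medium gives a half-wave phase shift.
Bottom surface (2.35 → 1.52): reflection off a lower-index medium gives no phase shift.
The two reflections differ by half a wavelength.
So the condition for destructive reflection is 2 n t = m λ.
λ = 2 n t / m. The longest wavelength is m = 1: λ = 2 × 2.35 × 137 / 1.00 = 644 nm.

644 nm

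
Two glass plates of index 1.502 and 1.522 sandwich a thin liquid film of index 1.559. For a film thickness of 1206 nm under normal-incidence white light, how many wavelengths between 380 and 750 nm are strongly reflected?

At the upper boundary (n = 1.502 to n = 1.559) the reflected ray undergoes a half-wave phase shift.
Bottom surface (1.559 → 1.522): reflection off a lower-index medium gives no phase shift.
Net: one phase inversion between the two reflected rays.
With one net inversion, constructive interference in reflection requires 2 n t = (m + ½) λ.
λ = 2 n t / (m + ½) = 3760 / (m + ½) nm.
m=4: 836 nm (IR); m=5: 684 nm (visible); m=6: 579 nm (visible); m=7: 501 nm (visible); m=8: 442 nm (visible); m=9: 396 nm (visible); m=10: 358 nm (UV).

5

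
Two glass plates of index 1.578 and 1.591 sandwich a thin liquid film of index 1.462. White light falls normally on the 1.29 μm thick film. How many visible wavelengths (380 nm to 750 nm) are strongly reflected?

5

Top surface (1.578 → 1.462): reflection off a lower-index medium gives no phase shift.
Bottom surface (1.462 → 1.591): reflection off a higher-index medium gives a half-wave phase shift.
The two reflections differ by half a wavelength.
So the condition for constructive reflection is 2 n t = (m + ½) λ.
λ = 2 n t / (m + ½) = 3772 / (m + ½) nm.
m=4: 838 nm (IR); m=5: 686 nm (visible); m=6: 580 nm (visible); m=7: 503 nm (visible); m=8: 444 nm (visible); m=9: 397 nm (visible); m=10: 359 nm (UV).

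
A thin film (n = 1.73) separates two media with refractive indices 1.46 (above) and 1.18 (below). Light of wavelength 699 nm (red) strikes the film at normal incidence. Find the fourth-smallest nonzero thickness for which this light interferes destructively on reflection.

808 nm

Ray reflecting at the top interface goes from n = 1.46 toward n = 1.73: a half-wave phase shift.
At the lower boundary (n = 1.73 to n = 1.18) the reflected ray undergoes no phase shift.
The two reflections differ by half a wavelength.
So the condition for destructive reflection is 2 n t = m λ.
The fourth-smallest nonzero thickness corresponds to m = 4: t = m λ / (2 n) = 4.00 × 699 / (2 × 1.73) = 808 nm.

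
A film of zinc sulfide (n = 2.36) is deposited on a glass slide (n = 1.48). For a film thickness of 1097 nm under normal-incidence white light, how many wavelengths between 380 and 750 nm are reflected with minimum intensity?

Top surface (1.0 → 2.36): reflection off a higher-index medium gives a half-wave phase shift.
Ray reflecting at the bottom interface goes from n = 2.36 toward n = 1.48: no phase shift.
The two reflections differ by half a wavelength.
So the condition for destructive reflection is 2 n t = m λ.
λ = 2 n t / m = 5178 / m nm.
m=6: 863 nm (IR); m=7: 740 nm (visible); m=8: 647 nm (visible); m=9: 575 nm (visible); m=10: 518 nm (visible); m=11: 471 nm (visible); m=12: 431 nm (visible); m=13: 398 nm (visible); m=14: 370 nm (UV).

7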